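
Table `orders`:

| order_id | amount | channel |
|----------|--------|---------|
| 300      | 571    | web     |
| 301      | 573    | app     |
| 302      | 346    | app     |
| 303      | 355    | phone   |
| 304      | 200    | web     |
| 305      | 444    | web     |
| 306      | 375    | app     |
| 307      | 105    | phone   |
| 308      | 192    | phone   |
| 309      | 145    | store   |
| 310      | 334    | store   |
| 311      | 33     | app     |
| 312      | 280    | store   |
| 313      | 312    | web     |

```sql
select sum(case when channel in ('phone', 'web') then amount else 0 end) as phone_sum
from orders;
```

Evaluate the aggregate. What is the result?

order_id=300: ✓ → 571
order_id=301: ✗
order_id=302: ✗
order_id=303: ✓ → 355
order_id=304: ✓ → 200
order_id=305: ✓ → 444
order_id=306: ✗
order_id=307: ✓ → 105
order_id=308: ✓ → 192
order_id=309: ✗
order_id=310: ✗
order_id=311: ✗
order_id=312: ✗
order_id=313: ✓ → 312
phone_sum = 571 + 355 + 200 + 444 + 105 + 192 + 312 = 2179

2179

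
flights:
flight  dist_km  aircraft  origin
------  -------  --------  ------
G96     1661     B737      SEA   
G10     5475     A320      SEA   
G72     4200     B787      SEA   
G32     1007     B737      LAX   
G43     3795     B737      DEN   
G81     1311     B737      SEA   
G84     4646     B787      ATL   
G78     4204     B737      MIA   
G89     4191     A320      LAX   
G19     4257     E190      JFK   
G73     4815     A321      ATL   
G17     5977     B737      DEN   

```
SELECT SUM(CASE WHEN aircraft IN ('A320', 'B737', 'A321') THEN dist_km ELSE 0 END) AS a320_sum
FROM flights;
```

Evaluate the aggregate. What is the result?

32436

flight=G96: ✓ → 1661
flight=G10: ✓ → 5475
flight=G72: ✗
flight=G32: ✓ → 1007
flight=G43: ✓ → 3795
flight=G81: ✓ → 1311
flight=G84: ✗
flight=G78: ✓ → 4204
flight=G89: ✓ → 4191
flight=G19: ✗
flight=G73: ✓ → 4815
flight=G17: ✓ → 5977
a320_sum = 1661 + 5475 + 1007 + 3795 + 1311 + 4204 + 4191 + 4815 + 5977 = 32436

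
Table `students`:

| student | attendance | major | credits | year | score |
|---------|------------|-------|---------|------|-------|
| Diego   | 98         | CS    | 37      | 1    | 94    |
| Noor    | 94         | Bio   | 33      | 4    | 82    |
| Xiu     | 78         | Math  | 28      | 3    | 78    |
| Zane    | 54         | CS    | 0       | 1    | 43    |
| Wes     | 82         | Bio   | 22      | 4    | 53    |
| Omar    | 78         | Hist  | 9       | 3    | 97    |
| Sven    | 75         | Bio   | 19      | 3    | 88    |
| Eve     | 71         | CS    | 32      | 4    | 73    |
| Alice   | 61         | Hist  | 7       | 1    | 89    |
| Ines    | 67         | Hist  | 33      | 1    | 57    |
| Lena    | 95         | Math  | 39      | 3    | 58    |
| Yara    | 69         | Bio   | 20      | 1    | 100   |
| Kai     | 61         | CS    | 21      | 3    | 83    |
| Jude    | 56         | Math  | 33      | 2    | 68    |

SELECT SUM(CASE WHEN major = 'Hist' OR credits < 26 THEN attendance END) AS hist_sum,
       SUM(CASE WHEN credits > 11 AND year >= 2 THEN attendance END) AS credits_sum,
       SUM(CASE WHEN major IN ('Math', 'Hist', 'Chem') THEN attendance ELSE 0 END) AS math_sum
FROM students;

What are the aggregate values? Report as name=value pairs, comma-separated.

hist_sum=547, credits_sum=612, math_sum=435

[hist_sum: major = 'Hist' OR credits < 26]
student=Diego: ✗
student=Noor: ✗
student=Xiu: ✗
student=Zane: ✓ → 54
student=Wes: ✓ → 82
student=Omar: ✓ → 78
student=Sven: ✓ → 75
student=Eve: ✗
student=Alice: ✓ → 61
student=Ines: ✓ → 67
student=Lena: ✗
student=Yara: ✓ → 69
student=Kai: ✓ → 61
student=Jude: ✗
hist_sum = 54 + 82 + 78 + 75 + 61 + 67 + 69 + 61 = 547
—
[credits_sum: credits > 11 AND year >= 2]
student=Diego: ✗
student=Noor: ✓ → 94
student=Xiu: ✓ → 78
student=Zane: ✗
student=Wes: ✓ → 82
student=Omar: ✗
student=Sven: ✓ → 75
student=Eve: ✓ → 71
student=Alice: ✗
student=Ines: ✗
student=Lena: ✓ → 95
student=Yara: ✗
student=Kai: ✓ → 61
student=Jude: ✓ → 56
credits_sum = 94 + 78 + 82 + 75 + 71 + 95 + 61 + 56 = 612
—
[math_sum: major IN ('Math', 'Hist', 'Chem')]
student=Diego: ✗
student=Noor: ✗
student=Xiu: ✓ → 78
student=Zane: ✗
student=Wes: ✗
student=Omar: ✓ → 78
student=Sven: ✗
student=Eve: ✗
student=Alice: ✓ → 61
student=Ines: ✓ → 67
student=Lena: ✓ → 95
student=Yara: ✗
student=Kai: ✗
student=Jude: ✓ → 56
math_sum = 78 + 78 + 61 + 67 + 95 + 56 = 435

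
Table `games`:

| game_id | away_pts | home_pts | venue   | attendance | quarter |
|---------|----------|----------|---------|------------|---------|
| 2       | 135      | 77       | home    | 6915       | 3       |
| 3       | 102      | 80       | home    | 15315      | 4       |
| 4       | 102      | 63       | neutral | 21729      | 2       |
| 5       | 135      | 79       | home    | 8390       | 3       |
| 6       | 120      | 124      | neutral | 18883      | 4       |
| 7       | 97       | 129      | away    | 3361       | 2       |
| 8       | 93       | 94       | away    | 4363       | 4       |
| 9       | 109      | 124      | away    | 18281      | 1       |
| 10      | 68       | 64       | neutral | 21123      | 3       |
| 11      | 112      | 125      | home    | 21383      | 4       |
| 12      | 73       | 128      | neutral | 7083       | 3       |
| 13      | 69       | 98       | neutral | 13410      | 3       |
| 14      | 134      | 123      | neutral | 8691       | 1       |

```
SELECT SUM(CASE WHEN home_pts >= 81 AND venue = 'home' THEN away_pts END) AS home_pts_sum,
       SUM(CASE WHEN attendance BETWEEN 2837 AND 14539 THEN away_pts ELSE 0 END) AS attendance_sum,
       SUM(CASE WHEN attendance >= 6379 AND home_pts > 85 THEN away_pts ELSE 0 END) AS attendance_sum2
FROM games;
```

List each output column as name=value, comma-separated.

home_pts_sum=112, attendance_sum=736, attendance_sum2=617

[home_pts_sum: home_pts >= 81 AND venue = 'home']
game_id=2: ✗
game_id=3: ✗
game_id=4: ✗
game_id=5: ✗
game_id=6: ✗
game_id=7: ✗
game_id=8: ✗
game_id=9: ✗
game_id=10: ✗
game_id=11: ✓ → 112
game_id=12: ✗
game_id=13: ✗
game_id=14: ✗
home_pts_sum = 112
—
[attendance_sum: attendance BETWEEN 2837 AND 14539]
game_id=2: ✓ → 135
game_id=3: ✗
game_id=4: ✗
game_id=5: ✓ → 135
game_id=6: ✗
game_id=7: ✓ → 97
game_id=8: ✓ → 93
game_id=9: ✗
game_id=10: ✗
game_id=11: ✗
game_id=12: ✓ → 73
game_id=13: ✓ → 69
game_id=14: ✓ → 134
attendance_sum = 135 + 135 + 97 + 93 + 73 + 69 + 134 = 736
—
[attendance_sum2: attendance >= 6379 AND home_pts > 85]
game_id=2: ✗
game_id=3: ✗
game_id=4: ✗
game_id=5: ✗
game_id=6: ✓ → 120
game_id=7: ✗
game_id=8: ✗
game_id=9: ✓ → 109
game_id=10: ✗
game_id=11: ✓ → 112
game_id=12: ✓ → 73
game_id=13: ✓ → 69
game_id=14: ✓ → 134
attendance_sum2 = 120 + 109 + 112 + 73 + 69 + 134 = 617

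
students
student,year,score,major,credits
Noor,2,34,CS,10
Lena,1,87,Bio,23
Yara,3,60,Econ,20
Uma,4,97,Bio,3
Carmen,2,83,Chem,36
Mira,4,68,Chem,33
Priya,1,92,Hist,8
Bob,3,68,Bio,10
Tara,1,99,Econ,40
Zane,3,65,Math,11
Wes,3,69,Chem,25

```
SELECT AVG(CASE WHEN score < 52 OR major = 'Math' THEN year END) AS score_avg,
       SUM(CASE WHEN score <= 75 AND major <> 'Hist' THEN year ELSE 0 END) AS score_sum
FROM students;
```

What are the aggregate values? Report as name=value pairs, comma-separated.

[score_avg: score < 52 OR major = 'Math']
student=Noor: ✓ → 2
student=Lena: ✗
student=Yara: ✗
student=Uma: ✗
student=Carmen: ✗
student=Mira: ✗
student=Priya: ✗
student=Bob: ✗
student=Tara: ✗
student=Zane: ✓ → 3
student=Wes: ✗
score_avg = (2 + 3) / 2 = 2.5
—
[score_sum: score <= 75 AND major <> 'Hist']
student=Noor: ✓ → 2
student=Lena: ✗
student=Yara: ✓ → 3
student=Uma: ✗
student=Carmen: ✗
student=Mira: ✓ → 4
student=Priya: ✗
student=Bob: ✓ → 3
student=Tara: ✗
student=Zane: ✓ → 3
student=Wes: ✓ → 3
score_sum = 2 + 3 + 4 + 3 + 3 + 3 = 18

score_avg=2.5, score_sum=18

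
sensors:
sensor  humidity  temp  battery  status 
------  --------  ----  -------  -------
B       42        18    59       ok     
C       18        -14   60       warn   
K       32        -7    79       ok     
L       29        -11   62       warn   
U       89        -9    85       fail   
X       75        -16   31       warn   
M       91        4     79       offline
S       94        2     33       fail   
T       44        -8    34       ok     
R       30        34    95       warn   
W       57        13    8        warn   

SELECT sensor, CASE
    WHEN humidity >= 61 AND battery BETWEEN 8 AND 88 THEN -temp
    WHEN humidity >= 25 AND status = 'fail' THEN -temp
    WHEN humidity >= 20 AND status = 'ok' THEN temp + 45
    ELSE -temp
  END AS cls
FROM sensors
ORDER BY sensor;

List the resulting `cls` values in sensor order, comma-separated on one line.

63, 14, 38, 11, -4, -34, -2, 37, 9, -13, 16

sensor=B: humidity >= 20 AND status = 'ok' → 63
sensor=C: ELSE → 14
sensor=K: humidity >= 20 AND status = 'ok' → 38
sensor=L: ELSE → 11
sensor=M: humidity >= 61 AND battery BETWEEN 8 AND 88 → -4
sensor=R: ELSE → -34
sensor=S: humidity >= 61 AND battery BETWEEN 8 AND 88 → -2
sensor=T: humidity >= 20 AND status = 'ok' → 37
sensor=U: humidity >= 61 AND battery BETWEEN 8 AND 88 → 9
sensor=W: ELSE → -13
sensor=X: humidity >= 61 AND battery BETWEEN 8 AND 88 → 16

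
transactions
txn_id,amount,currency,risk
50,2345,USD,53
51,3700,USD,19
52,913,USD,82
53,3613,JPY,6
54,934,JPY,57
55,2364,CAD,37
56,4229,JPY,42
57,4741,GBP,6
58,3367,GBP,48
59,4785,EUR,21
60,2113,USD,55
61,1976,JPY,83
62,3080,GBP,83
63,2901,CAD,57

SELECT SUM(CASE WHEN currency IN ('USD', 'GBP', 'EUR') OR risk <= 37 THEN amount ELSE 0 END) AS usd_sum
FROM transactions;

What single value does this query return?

31021

txn_id=50: ✓ → 2345
txn_id=51: ✓ → 3700
txn_id=52: ✓ → 913
txn_id=53: ✓ → 3613
txn_id=54: ✗
txn_id=55: ✓ → 2364
txn_id=56: ✗
txn_id=57: ✓ → 4741
txn_id=58: ✓ → 3367
txn_id=59: ✓ → 4785
txn_id=60: ✓ → 2113
txn_id=61: ✗
txn_id=62: ✓ → 3080
txn_id=63: ✗
usd_sum = 2345 + 3700 + 913 + 3613 + 2364 + 4741 + 3367 + 4785 + 2113 + 3080 = 31021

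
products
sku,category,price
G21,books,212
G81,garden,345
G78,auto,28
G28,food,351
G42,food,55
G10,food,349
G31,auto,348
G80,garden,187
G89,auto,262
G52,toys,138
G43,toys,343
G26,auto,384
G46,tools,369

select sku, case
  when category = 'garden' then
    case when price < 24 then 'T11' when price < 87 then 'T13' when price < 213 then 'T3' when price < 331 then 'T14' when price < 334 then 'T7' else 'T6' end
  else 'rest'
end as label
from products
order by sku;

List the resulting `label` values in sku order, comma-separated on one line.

rest, rest, rest, rest, rest, rest, rest, rest, rest, rest, T3, T6, rest

sku=G10: category='food' → outer ELSE → rest
sku=G21: category='books' → outer ELSE → rest
sku=G26: category='auto' → outer ELSE → rest
sku=G28: category='food' → outer ELSE → rest
sku=G31: category='auto' → outer ELSE → rest
sku=G42: category='food' → outer ELSE → rest
sku=G43: category='toys' → outer ELSE → rest
sku=G46: category='tools' → outer ELSE → rest
sku=G52: category='toys' → outer ELSE → rest
sku=G78: category='auto' → outer ELSE → rest
sku=G80: category='garden' → inner[price < 213] → T3
sku=G81: category='garden' → inner[ELSE] → T6
sku=G89: category='auto' → outer ELSE → rest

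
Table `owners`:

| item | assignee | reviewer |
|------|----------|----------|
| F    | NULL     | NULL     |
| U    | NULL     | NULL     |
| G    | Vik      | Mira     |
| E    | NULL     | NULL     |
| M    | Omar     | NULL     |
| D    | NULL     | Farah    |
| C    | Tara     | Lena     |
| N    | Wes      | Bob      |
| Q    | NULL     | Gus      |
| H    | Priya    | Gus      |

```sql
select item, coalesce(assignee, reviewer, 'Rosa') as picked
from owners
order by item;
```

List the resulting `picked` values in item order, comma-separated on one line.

item=C: assignee=Tara → Tara
item=D: assignee=NULL, reviewer=Farah → Farah
item=E: assignee=NULL, reviewer=NULL, → literal Rosa → Rosa
item=F: assignee=NULL, reviewer=NULL, → literal Rosa → Rosa
item=G: assignee=Vik → Vik
item=H: assignee=Priya → Priya
item=M: assignee=Omar → Omar
item=N: assignee=Wes → Wes
item=Q: assignee=NULL, reviewer=Gus → Gus
item=U: assignee=NULL, reviewer=NULL, → literal Rosa → Rosa

Tara, Farah, Rosa, Rosa, Vik, Priya, Omar, Wes, Gus, Rosa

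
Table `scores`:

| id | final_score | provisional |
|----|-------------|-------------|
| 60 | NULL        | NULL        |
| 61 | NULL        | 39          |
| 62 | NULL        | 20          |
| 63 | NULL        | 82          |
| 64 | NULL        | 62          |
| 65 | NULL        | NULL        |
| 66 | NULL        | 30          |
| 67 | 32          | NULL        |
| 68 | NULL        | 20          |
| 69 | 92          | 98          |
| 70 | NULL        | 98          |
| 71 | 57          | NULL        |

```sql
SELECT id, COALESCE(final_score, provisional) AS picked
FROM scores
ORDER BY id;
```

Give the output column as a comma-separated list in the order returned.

NULL, 39, 20, 82, 62, NULL, 30, 32, 20, 92, 98, 57

id=60: final_score=NULL, provisional=NULL (all NULL) → NULL
id=61: final_score=NULL, provisional=39 → 39
id=62: final_score=NULL, provisional=20 → 20
id=63: final_score=NULL, provisional=82 → 82
id=64: final_score=NULL, provisional=62 → 62
id=65: final_score=NULL, provisional=NULL (all NULL) → NULL
id=66: final_score=NULL, provisional=30 → 30
id=67: final_score=32 → 32
id=68: final_score=NULL, provisional=20 → 20
id=69: final_score=92 → 92
id=70: final_score=NULL, provisional=98 → 98
id=71: final_score=57 → 57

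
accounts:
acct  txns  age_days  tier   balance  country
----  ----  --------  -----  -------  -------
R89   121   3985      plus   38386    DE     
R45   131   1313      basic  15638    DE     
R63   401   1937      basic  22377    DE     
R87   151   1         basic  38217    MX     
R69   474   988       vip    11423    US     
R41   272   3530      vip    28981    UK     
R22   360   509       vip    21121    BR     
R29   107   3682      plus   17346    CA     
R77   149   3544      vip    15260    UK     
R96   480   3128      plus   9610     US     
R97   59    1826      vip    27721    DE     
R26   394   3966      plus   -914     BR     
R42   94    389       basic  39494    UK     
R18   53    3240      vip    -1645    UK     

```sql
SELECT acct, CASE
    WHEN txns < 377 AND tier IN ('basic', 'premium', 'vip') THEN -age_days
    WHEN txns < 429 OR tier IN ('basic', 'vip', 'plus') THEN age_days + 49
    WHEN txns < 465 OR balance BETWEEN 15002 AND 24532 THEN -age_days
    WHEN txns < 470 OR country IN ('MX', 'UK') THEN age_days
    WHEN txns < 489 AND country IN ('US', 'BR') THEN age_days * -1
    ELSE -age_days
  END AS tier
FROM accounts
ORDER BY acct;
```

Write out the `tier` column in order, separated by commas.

-3240, -509, 4015, 3731, -3530, -389, -1313, 1986, 1037, -3544, -1, 4034, 3177, -1826

acct=R18: txns < 377 AND tier IN ('basic', 'premium', 'vip') → -3240
acct=R22: txns < 377 AND tier IN ('basic', 'premium', 'vip') → -509
acct=R26: txns < 429 OR tier IN ('basic', 'vip', 'plus') → 4015
acct=R29: txns < 429 OR tier IN ('basic', 'vip', 'plus') → 3731
acct=R41: txns < 377 AND tier IN ('basic', 'premium', 'vip') → -3530
acct=R42: txns < 377 AND tier IN ('basic', 'premium', 'vip') → -389
acct=R45: txns < 377 AND tier IN ('basic', 'premium', 'vip') → -1313
acct=R63: txns < 429 OR tier IN ('basic', 'vip', 'plus') → 1986
acct=R69: txns < 429 OR tier IN ('basic', 'vip', 'plus') → 1037
acct=R77: txns < 377 AND tier IN ('basic', 'premium', 'vip') → -3544
acct=R87: txns < 377 AND tier IN ('basic', 'premium', 'vip') → -1
acct=R89: txns < 429 OR tier IN ('basic', 'vip', 'plus') → 4034
acct=R96: txns < 429 OR tier IN ('basic', 'vip', 'plus') → 3177
acct=R97: txns < 377 AND tier IN ('basic', 'premium', 'vip') → -1826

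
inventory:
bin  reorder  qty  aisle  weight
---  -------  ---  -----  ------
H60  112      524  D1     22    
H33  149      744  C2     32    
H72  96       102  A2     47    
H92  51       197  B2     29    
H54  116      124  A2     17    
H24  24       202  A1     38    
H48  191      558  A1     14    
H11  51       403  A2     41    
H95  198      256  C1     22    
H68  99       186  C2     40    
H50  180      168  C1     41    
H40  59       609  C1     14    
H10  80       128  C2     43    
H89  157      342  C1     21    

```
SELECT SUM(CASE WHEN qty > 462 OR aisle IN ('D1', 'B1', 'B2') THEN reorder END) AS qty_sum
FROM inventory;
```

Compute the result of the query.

562

bin=H60: ✓ → 112
bin=H33: ✓ → 149
bin=H72: ✗
bin=H92: ✓ → 51
bin=H54: ✗
bin=H24: ✗
bin=H48: ✓ → 191
bin=H11: ✗
bin=H95: ✗
bin=H68: ✗
bin=H50: ✗
bin=H40: ✓ → 59
bin=H10: ✗
bin=H89: ✗
qty_sum = 112 + 149 + 51 + 191 + 59 = 562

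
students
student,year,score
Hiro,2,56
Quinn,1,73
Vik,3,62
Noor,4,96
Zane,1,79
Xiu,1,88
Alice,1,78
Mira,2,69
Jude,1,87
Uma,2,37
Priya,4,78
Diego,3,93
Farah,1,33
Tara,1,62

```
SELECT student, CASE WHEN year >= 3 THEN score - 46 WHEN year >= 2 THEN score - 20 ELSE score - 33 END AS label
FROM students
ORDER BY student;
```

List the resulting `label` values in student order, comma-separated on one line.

student=Alice: ELSE → 45
student=Diego: year >= 3 → 47
student=Farah: ELSE → 0
student=Hiro: year >= 2 → 36
student=Jude: ELSE → 54
student=Mira: year >= 2 → 49
student=Noor: year >= 3 → 50
student=Priya: year >= 3 → 32
student=Quinn: ELSE → 40
student=Tara: ELSE → 29
student=Uma: year >= 2 → 17
student=Vik: year >= 3 → 16
student=Xiu: ELSE → 55
student=Zane: ELSE → 46

45, 47, 0, 36, 54, 49, 50, 32, 40, 29, 17, 16, 55, 46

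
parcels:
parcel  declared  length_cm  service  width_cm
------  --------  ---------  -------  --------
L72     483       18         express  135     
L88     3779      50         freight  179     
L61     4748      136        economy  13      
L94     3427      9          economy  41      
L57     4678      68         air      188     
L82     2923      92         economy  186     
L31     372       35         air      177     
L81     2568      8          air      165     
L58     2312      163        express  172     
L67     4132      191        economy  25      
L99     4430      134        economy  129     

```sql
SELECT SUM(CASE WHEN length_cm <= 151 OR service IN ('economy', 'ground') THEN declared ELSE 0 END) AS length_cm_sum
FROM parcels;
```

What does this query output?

31540

parcel=L72: ✓ → 483
parcel=L88: ✓ → 3779
parcel=L61: ✓ → 4748
parcel=L94: ✓ → 3427
parcel=L57: ✓ → 4678
parcel=L82: ✓ → 2923
parcel=L31: ✓ → 372
parcel=L81: ✓ → 2568
parcel=L58: ✗
parcel=L67: ✓ → 4132
parcel=L99: ✓ → 4430
length_cm_sum = 483 + 3779 + 4748 + 3427 + 4678 + 2923 + 372 + 2568 + 4132 + 4430 = 31540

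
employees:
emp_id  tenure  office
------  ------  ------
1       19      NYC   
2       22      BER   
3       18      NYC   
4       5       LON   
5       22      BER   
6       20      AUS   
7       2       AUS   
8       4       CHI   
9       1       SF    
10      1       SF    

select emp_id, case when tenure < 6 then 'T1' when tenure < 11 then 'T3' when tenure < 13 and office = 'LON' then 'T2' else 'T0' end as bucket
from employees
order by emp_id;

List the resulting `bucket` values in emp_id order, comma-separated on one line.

T0, T0, T0, T1, T0, T0, T1, T1, T1, T1

emp_id=1: ELSE → T0
emp_id=2: ELSE → T0
emp_id=3: ELSE → T0
emp_id=4: tenure < 6 → T1
emp_id=5: ELSE → T0
emp_id=6: ELSE → T0
emp_id=7: tenure < 6 → T1
emp_id=8: tenure < 6 → T1
emp_id=9: tenure < 6 → T1
emp_id=10: tenure < 6 → T1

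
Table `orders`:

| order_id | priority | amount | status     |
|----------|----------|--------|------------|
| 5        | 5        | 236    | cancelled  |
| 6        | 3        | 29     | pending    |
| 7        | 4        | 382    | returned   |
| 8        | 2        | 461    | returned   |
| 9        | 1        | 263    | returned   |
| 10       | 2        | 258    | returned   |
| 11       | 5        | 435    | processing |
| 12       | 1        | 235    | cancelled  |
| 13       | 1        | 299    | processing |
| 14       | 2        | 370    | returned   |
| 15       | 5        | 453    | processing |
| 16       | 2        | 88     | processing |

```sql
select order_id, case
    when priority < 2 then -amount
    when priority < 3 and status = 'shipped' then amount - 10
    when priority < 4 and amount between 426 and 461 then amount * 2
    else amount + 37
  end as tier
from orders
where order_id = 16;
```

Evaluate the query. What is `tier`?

125

order_id = 16: priority=2, amount=88, status=processing.
priority < 2 → false
priority < 3 and status = 'shipped' → false
priority < 4 and amount between 426 and 461 → false
No prior WHEN matched → ELSE → 125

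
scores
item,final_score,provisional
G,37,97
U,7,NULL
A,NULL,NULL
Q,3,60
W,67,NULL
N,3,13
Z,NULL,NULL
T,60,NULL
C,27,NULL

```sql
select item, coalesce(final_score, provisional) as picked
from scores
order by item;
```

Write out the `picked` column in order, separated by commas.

item=A: final_score=NULL, provisional=NULL (all NULL) → NULL
item=C: final_score=27 → 27
item=G: final_score=37 → 37
item=N: final_score=3 → 3
item=Q: final_score=3 → 3
item=T: final_score=60 → 60
item=U: final_score=7 → 7
item=W: final_score=67 → 67
item=Z: final_score=NULL, provisional=NULL (all NULL) → NULL

NULL, 27, 37, 3, 3, 60, 7, 67, NULL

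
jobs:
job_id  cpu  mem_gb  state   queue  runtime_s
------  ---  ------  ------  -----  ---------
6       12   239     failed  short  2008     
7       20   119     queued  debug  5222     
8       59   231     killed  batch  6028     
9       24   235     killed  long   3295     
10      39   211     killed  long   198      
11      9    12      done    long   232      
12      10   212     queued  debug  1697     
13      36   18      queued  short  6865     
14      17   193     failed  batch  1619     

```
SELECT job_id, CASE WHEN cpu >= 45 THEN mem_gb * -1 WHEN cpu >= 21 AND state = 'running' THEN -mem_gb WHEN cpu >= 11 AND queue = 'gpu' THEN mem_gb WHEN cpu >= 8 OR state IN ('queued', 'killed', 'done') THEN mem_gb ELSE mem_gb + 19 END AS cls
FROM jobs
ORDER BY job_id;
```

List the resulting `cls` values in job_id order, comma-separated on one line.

job_id=6: cpu >= 8 OR state IN ('queued', 'killed', 'done') → 239
job_id=7: cpu >= 8 OR state IN ('queued', 'killed', 'done') → 119
job_id=8: cpu >= 45 → -231
job_id=9: cpu >= 8 OR state IN ('queued', 'killed', 'done') → 235
job_id=10: cpu >= 8 OR state IN ('queued', 'killed', 'done') → 211
job_id=11: cpu >= 8 OR state IN ('queued', 'killed', 'done') → 12
job_id=12: cpu >= 8 OR state IN ('queued', 'killed', 'done') → 212
job_id=13: cpu >= 8 OR state IN ('queued', 'killed', 'done') → 18
job_id=14: cpu >= 8 OR state IN ('queued', 'killed', 'done') → 193

239, 119, -231, 235, 211, 12, 212, 18, 193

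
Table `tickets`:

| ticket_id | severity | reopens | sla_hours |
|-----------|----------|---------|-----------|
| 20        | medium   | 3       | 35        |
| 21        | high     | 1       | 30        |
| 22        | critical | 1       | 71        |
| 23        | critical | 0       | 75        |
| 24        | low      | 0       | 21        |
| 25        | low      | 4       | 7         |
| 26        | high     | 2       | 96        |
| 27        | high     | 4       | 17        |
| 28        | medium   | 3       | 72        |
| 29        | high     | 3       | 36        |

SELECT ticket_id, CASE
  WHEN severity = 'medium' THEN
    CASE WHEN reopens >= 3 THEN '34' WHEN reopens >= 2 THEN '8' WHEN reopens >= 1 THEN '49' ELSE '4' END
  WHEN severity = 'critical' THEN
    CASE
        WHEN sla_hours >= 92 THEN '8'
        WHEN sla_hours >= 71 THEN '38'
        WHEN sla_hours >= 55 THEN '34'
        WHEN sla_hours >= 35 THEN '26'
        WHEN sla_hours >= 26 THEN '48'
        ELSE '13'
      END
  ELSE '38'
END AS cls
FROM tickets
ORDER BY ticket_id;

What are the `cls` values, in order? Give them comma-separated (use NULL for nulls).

ticket_id=20: severity='medium' → inner[reopens >= 3] → 34
ticket_id=21: severity='high' → outer ELSE → 38
ticket_id=22: severity='critical' → inner[sla_hours >= 71] → 38
ticket_id=23: severity='critical' → inner[sla_hours >= 71] → 38
ticket_id=24: severity='low' → outer ELSE → 38
ticket_id=25: severity='low' → outer ELSE → 38
ticket_id=26: severity='high' → outer ELSE → 38
ticket_id=27: severity='high' → outer ELSE → 38
ticket_id=28: severity='medium' → inner[reopens >= 3] → 34
ticket_id=29: severity='high' → outer ELSE → 38

34, 38, 38, 38, 38, 38, 38, 38, 34, 38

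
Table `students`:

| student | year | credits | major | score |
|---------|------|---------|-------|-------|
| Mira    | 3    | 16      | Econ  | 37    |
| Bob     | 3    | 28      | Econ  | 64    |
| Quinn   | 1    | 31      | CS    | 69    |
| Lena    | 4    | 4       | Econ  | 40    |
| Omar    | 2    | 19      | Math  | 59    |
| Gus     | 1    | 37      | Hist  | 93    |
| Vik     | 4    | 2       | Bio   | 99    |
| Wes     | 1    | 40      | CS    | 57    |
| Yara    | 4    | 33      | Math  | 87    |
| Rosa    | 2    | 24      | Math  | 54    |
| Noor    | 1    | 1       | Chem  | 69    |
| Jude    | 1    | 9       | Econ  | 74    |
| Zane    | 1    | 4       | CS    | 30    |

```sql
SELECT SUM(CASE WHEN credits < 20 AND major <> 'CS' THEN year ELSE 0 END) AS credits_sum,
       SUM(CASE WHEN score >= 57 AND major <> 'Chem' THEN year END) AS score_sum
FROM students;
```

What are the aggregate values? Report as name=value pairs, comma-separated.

credits_sum=15, score_sum=17

[credits_sum: credits < 20 AND major <> 'CS']
student=Mira: ✓ → 3
student=Bob: ✗
student=Quinn: ✗
student=Lena: ✓ → 4
student=Omar: ✓ → 2
student=Gus: ✗
student=Vik: ✓ → 4
student=Wes: ✗
student=Yara: ✗
student=Rosa: ✗
student=Noor: ✓ → 1
student=Jude: ✓ → 1
student=Zane: ✗
credits_sum = 3 + 4 + 2 + 4 + 1 + 1 = 15
—
[score_sum: score >= 57 AND major <> 'Chem']
student=Mira: ✗
student=Bob: ✓ → 3
student=Quinn: ✓ → 1
student=Lena: ✗
student=Omar: ✓ → 2
student=Gus: ✓ → 1
student=Vik: ✓ → 4
student=Wes: ✓ → 1
student=Yara: ✓ → 4
student=Rosa: ✗
student=Noor: ✗
student=Jude: ✓ → 1
student=Zane: ✗
score_sum = 3 + 1 + 2 + 1 + 4 + 1 + 4 + 1 = 17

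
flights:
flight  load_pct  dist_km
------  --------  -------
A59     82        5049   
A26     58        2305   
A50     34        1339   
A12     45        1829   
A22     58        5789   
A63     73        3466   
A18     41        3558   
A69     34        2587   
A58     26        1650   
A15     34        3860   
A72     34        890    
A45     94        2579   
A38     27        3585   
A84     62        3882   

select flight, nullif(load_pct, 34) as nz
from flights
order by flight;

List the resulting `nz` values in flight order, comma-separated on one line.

45, NULL, 41, 58, 58, 27, 94, NULL, 26, 82, 73, NULL, NULL, 62

flight=A12: load_pct=45 vs 34: differ → 45
flight=A15: load_pct=34 vs 34: equal → NULL
flight=A18: load_pct=41 vs 34: differ → 41
flight=A22: load_pct=58 vs 34: differ → 58
flight=A26: load_pct=58 vs 34: differ → 58
flight=A38: load_pct=27 vs 34: differ → 27
flight=A45: load_pct=94 vs 34: differ → 94
flight=A50: load_pct=34 vs 34: equal → NULL
flight=A58: load_pct=26 vs 34: differ → 26
flight=A59: load_pct=82 vs 34: differ → 82
flight=A63: load_pct=73 vs 34: differ → 73
flight=A69: load_pct=34 vs 34: equal → NULL
flight=A72: load_pct=34 vs 34: equal → NULL
flight=A84: load_pct=62 vs 34: differ → 62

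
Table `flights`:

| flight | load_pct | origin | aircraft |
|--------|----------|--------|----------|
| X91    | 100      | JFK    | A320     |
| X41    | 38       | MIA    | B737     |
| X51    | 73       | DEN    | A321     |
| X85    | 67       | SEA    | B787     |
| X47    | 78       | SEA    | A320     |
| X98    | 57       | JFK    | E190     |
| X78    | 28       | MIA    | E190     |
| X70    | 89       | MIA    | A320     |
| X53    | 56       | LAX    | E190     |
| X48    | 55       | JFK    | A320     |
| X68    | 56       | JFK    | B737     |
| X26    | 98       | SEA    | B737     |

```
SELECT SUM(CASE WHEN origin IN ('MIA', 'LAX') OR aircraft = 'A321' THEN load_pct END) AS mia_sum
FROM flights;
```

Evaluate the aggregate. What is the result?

284

flight=X91: ✗
flight=X41: ✓ → 38
flight=X51: ✓ → 73
flight=X85: ✗
flight=X47: ✗
flight=X98: ✗
flight=X78: ✓ → 28
flight=X70: ✓ → 89
flight=X53: ✓ → 56
flight=X48: ✗
flight=X68: ✗
flight=X26: ✗
mia_sum = 38 + 73 + 28 + 89 + 56 = 284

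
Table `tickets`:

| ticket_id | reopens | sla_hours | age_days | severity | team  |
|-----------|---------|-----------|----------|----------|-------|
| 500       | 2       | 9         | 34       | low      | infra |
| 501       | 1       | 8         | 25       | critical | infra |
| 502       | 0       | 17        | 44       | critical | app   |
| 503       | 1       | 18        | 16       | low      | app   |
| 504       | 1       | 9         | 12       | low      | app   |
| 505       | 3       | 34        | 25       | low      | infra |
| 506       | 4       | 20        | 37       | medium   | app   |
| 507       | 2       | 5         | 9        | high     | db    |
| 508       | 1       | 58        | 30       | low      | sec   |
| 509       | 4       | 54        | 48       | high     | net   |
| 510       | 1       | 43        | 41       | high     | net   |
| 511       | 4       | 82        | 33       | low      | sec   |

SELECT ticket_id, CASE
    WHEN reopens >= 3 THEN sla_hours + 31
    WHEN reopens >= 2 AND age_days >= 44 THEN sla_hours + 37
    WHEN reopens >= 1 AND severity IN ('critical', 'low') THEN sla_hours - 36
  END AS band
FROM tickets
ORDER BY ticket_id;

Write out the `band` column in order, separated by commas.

ticket_id=500: reopens >= 1 AND severity IN ('critical', 'low') → -27
ticket_id=501: reopens >= 1 AND severity IN ('critical', 'low') → -28
ticket_id=502: (no match → NULL) → NULL
ticket_id=503: reopens >= 1 AND severity IN ('critical', 'low') → -18
ticket_id=504: reopens >= 1 AND severity IN ('critical', 'low') → -27
ticket_id=505: reopens >= 3 → 65
ticket_id=506: reopens >= 3 → 51
ticket_id=507: (no match → NULL) → NULL
ticket_id=508: reopens >= 1 AND severity IN ('critical', 'low') → 22
ticket_id=509: reopens >= 3 → 85
ticket_id=510: (no match → NULL) → NULL
ticket_id=511: reopens >= 3 → 113

-27, -28, NULL, -18, -27, 65, 51, NULL, 22, 85, NULL, 113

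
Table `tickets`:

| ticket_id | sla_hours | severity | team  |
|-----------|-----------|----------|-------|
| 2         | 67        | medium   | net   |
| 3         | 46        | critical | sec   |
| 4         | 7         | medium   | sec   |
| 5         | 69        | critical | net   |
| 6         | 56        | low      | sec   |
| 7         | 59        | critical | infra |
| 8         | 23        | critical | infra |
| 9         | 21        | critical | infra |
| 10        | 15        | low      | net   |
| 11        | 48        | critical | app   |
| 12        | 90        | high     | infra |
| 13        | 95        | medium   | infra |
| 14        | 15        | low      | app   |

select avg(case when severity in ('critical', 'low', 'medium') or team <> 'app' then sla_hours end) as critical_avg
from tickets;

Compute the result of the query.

47

ticket_id=2: ✓ → 67
ticket_id=3: ✓ → 46
ticket_id=4: ✓ → 7
ticket_id=5: ✓ → 69
ticket_id=6: ✓ → 56
ticket_id=7: ✓ → 59
ticket_id=8: ✓ → 23
ticket_id=9: ✓ → 21
ticket_id=10: ✓ → 15
ticket_id=11: ✓ → 48
ticket_id=12: ✓ → 90
ticket_id=13: ✓ → 95
ticket_id=14: ✓ → 15
critical_avg = (67 + 46 + 7 + 69 + 56 + 59 + 23 + 21 + 15 + 48 + 90 + 95 + 15) / 13 = 47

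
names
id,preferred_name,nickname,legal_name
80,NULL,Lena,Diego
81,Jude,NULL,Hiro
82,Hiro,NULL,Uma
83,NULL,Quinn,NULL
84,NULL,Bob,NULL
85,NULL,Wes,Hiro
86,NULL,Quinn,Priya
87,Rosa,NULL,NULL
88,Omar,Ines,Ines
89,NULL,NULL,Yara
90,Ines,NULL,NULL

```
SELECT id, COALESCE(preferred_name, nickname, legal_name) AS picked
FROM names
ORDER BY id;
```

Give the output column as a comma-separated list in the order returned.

id=80: preferred_name=NULL, nickname=Lena → Lena
id=81: preferred_name=Jude → Jude
id=82: preferred_name=Hiro → Hiro
id=83: preferred_name=NULL, nickname=Quinn → Quinn
id=84: preferred_name=NULL, nickname=Bob → Bob
id=85: preferred_name=NULL, nickname=Wes → Wes
id=86: preferred_name=NULL, nickname=Quinn → Quinn
id=87: preferred_name=Rosa → Rosa
id=88: preferred_name=Omar → Omar
id=89: preferred_name=NULL, nickname=NULL, legal_name=Yara → Yara
id=90: preferred_name=Ines → Ines

Lena, Jude, Hiro, Quinn, Bob, Wes, Quinn, Rosa, Omar, Yara, Ines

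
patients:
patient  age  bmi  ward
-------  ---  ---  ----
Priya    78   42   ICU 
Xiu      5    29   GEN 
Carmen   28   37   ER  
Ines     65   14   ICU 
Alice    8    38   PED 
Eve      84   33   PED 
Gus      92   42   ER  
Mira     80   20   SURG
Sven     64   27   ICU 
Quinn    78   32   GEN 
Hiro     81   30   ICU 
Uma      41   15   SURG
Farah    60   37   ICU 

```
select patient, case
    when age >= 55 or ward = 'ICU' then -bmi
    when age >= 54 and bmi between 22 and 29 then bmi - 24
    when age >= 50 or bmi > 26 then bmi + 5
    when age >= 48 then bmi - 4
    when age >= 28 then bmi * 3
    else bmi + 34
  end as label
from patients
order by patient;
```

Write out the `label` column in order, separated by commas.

43, 42, -33, -37, -42, -30, -14, -20, -42, -32, -27, 45, 34

patient=Alice: age >= 50 or bmi > 26 → 43
patient=Carmen: age >= 50 or bmi > 26 → 42
patient=Eve: age >= 55 or ward = 'ICU' → -33
patient=Farah: age >= 55 or ward = 'ICU' → -37
patient=Gus: age >= 55 or ward = 'ICU' → -42
patient=Hiro: age >= 55 or ward = 'ICU' → -30
patient=Ines: age >= 55 or ward = 'ICU' → -14
patient=Mira: age >= 55 or ward = 'ICU' → -20
patient=Priya: age >= 55 or ward = 'ICU' → -42
patient=Quinn: age >= 55 or ward = 'ICU' → -32
patient=Sven: age >= 55 or ward = 'ICU' → -27
patient=Uma: age >= 28 → 45
patient=Xiu: age >= 50 or bmi > 26 → 34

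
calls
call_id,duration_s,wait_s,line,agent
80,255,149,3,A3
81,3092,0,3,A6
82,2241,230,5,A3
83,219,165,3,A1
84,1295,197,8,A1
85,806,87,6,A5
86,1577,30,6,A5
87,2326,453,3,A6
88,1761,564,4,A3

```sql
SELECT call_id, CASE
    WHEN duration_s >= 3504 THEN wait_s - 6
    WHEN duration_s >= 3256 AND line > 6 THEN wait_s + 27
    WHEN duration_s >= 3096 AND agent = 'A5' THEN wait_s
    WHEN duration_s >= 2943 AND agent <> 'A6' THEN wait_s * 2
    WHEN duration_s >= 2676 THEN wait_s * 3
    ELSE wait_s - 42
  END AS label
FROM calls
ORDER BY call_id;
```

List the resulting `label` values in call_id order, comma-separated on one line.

call_id=80: ELSE → 107
call_id=81: duration_s >= 2676 → 0
call_id=82: ELSE → 188
call_id=83: ELSE → 123
call_id=84: ELSE → 155
call_id=85: ELSE → 45
call_id=86: ELSE → -12
call_id=87: ELSE → 411
call_id=88: ELSE → 522

107, 0, 188, 123, 155, 45, -12, 411, 522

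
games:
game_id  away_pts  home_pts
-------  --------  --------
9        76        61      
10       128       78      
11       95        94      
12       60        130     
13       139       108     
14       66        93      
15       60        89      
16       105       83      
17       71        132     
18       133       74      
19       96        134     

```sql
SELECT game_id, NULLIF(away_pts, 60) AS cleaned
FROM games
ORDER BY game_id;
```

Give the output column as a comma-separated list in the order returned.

76, 128, 95, NULL, 139, 66, NULL, 105, 71, 133, 96

game_id=9: away_pts=76 vs 60: differ → 76
game_id=10: away_pts=128 vs 60: differ → 128
game_id=11: away_pts=95 vs 60: differ → 95
game_id=12: away_pts=60 vs 60: equal → NULL
game_id=13: away_pts=139 vs 60: differ → 139
game_id=14: away_pts=66 vs 60: differ → 66
game_id=15: away_pts=60 vs 60: equal → NULL
game_id=16: away_pts=105 vs 60: differ → 105
game_id=17: away_pts=71 vs 60: differ → 71
game_id=18: away_pts=133 vs 60: differ → 133
game_id=19: away_pts=96 vs 60: differ → 96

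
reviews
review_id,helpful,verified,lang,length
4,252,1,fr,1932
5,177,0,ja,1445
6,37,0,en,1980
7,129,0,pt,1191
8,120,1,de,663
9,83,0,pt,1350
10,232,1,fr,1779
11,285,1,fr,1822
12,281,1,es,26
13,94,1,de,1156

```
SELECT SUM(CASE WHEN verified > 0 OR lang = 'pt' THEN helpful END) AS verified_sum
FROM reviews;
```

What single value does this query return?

1476

review_id=4: ✓ → 252
review_id=5: ✗
review_id=6: ✗
review_id=7: ✓ → 129
review_id=8: ✓ → 120
review_id=9: ✓ → 83
review_id=10: ✓ → 232
review_id=11: ✓ → 285
review_id=12: ✓ → 281
review_id=13: ✓ → 94
verified_sum = 252 + 129 + 120 + 83 + 232 + 285 + 281 + 94 = 1476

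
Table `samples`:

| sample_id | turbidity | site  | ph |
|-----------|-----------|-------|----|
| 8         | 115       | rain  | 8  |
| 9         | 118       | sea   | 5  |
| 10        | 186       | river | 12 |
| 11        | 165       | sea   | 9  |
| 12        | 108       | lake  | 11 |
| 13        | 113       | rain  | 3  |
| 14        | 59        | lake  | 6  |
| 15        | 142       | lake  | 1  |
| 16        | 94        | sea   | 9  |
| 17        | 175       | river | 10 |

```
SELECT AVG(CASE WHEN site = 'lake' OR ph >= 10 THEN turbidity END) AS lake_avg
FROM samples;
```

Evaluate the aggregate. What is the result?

sample_id=8: ✗
sample_id=9: ✗
sample_id=10: ✓ → 186
sample_id=11: ✗
sample_id=12: ✓ → 108
sample_id=13: ✗
sample_id=14: ✓ → 59
sample_id=15: ✓ → 142
sample_id=16: ✗
sample_id=17: ✓ → 175
lake_avg = (186 + 108 + 59 + 142 + 175) / 5 = 134

134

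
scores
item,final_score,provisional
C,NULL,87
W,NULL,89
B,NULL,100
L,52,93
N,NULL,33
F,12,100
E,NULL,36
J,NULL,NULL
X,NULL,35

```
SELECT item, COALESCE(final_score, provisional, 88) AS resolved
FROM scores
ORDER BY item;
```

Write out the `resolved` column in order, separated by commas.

100, 87, 36, 12, 88, 52, 33, 89, 35

item=B: final_score=NULL, provisional=100 → 100
item=C: final_score=NULL, provisional=87 → 87
item=E: final_score=NULL, provisional=36 → 36
item=F: final_score=12 → 12
item=J: final_score=NULL, provisional=NULL, → literal 88 → 88
item=L: final_score=52 → 52
item=N: final_score=NULL, provisional=33 → 33
item=W: final_score=NULL, provisional=89 → 89
item=X: final_score=NULL, provisional=35 → 35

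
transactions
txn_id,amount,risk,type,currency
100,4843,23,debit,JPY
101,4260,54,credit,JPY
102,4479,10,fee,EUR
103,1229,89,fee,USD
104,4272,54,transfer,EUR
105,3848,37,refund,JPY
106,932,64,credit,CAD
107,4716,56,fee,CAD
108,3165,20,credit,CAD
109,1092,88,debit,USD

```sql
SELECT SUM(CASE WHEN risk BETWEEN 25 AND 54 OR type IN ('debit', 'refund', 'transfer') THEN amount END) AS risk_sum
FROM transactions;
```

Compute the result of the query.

txn_id=100: ✓ → 4843
txn_id=101: ✓ → 4260
txn_id=102: ✗
txn_id=103: ✗
txn_id=104: ✓ → 4272
txn_id=105: ✓ → 3848
txn_id=106: ✗
txn_id=107: ✗
txn_id=108: ✗
txn_id=109: ✓ → 1092
risk_sum = 4843 + 4260 + 4272 + 3848 + 1092 = 18315

18315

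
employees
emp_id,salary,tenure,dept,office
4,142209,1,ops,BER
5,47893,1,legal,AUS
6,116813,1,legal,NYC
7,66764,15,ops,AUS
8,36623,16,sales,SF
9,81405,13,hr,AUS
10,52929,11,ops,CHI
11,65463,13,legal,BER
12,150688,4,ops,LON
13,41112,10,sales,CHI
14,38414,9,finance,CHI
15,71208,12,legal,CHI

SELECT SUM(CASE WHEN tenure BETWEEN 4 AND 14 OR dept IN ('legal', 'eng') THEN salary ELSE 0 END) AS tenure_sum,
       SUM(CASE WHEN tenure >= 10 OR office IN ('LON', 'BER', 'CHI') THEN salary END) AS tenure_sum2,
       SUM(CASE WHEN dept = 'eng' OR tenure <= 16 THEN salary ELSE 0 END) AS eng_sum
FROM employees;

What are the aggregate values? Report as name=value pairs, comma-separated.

[tenure_sum: tenure BETWEEN 4 AND 14 OR dept IN ('legal', 'eng')]
emp_id=4: ✗
emp_id=5: ✓ → 47893
emp_id=6: ✓ → 116813
emp_id=7: ✗
emp_id=8: ✗
emp_id=9: ✓ → 81405
emp_id=10: ✓ → 52929
emp_id=11: ✓ → 65463
emp_id=12: ✓ → 150688
emp_id=13: ✓ → 41112
emp_id=14: ✓ → 38414
emp_id=15: ✓ → 71208
tenure_sum = 47893 + 116813 + 81405 + 52929 + 65463 + 150688 + 41112 + 38414 + 71208 = 665925
—
[tenure_sum2: tenure >= 10 OR office IN ('LON', 'BER', 'CHI')]
emp_id=4: ✓ → 142209
emp_id=5: ✗
emp_id=6: ✗
emp_id=7: ✓ → 66764
emp_id=8: ✓ → 36623
emp_id=9: ✓ → 81405
emp_id=10: ✓ → 52929
emp_id=11: ✓ → 65463
emp_id=12: ✓ → 150688
emp_id=13: ✓ → 41112
emp_id=14: ✓ → 38414
emp_id=15: ✓ → 71208
tenure_sum2 = 142209 + 66764 + 36623 + 81405 + 52929 + 65463 + 150688 + 41112 + 38414 + 71208 = 746815
—
[eng_sum: dept = 'eng' OR tenure <= 16]
emp_id=4: ✓ → 142209
emp_id=5: ✓ → 47893
emp_id=6: ✓ → 116813
emp_id=7: ✓ → 66764
emp_id=8: ✓ → 36623
emp_id=9: ✓ → 81405
emp_id=10: ✓ → 52929
emp_id=11: ✓ → 65463
emp_id=12: ✓ → 150688
emp_id=13: ✓ → 41112
emp_id=14: ✓ → 38414
emp_id=15: ✓ → 71208
eng_sum = 142209 + 47893 + 116813 + 66764 + 36623 + 81405 + 52929 + 65463 + 150688 + 41112 + 38414 + 71208 = 911521

tenure_sum=665925, tenure_sum2=746815, eng_sum=911521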